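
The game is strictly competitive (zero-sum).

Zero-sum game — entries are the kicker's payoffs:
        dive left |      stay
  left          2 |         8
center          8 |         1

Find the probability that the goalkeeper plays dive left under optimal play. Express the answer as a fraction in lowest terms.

Row minima are 2 and 1, so the kicker's maximin is 2; column maxima are 8 and 8, so the goalkeeper's minimax is 8. These differ, so the equilibrium is in mixed strategies.
Let the goalkeeper play dive left with probability q. The kicker is indifferent when 2q + 8(1−q) = 8q + (1−q), giving q = 7/13.

7/13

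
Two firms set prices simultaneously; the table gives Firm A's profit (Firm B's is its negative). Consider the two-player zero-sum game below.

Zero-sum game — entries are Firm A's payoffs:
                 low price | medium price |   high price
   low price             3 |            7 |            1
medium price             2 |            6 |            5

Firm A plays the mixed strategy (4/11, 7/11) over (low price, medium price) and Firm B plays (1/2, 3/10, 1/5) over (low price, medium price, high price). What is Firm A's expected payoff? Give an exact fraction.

Against (1/2, 3/10, 1/5), each row's expected payoff is low price: 19/5; medium price: 19/5.
Taking the (4/11, 7/11)-weighted average: (4/11)·(19/5) + (7/11)·(19/5) = 19/5.

19/5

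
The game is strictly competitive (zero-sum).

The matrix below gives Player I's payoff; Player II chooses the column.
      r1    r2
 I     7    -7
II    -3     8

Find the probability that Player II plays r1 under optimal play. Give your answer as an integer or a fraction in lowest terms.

Row minima are -7 and -3, so Player I's maximin is -3; column maxima are 7 and 8, so Player II's minimax is 7. These differ, so the equilibrium is in mixed strategies.
Let Player II play r1 with probability q. Player I is indifferent when 7q − 7(1−q) = −3q + 8(1−q), giving q = 3/5.

3/5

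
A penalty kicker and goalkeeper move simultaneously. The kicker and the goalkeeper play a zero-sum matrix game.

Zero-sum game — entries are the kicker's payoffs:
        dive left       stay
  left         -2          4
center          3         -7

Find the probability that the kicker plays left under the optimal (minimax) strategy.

5/8

Row minima are -2 and -7, so the kicker's maximin is -2; column maxima are 3 and 4, so the goalkeeper's minimax is 3. These differ, so the equilibrium is in mixed strategies.
Let the kicker play left with probability p. The goalkeeper is indifferent when −2p + 3(1−p) = 4p − 7(1−p), giving p = 5/8.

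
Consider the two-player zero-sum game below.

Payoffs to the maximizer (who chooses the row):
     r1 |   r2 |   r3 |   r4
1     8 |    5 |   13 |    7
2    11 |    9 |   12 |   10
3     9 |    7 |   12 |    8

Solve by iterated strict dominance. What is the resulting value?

Column r3 is strictly dominated by r1 for the minimizer (8<13, 11<12, 9<12); eliminate r3.
Column r1 is strictly dominated by r2 for the minimizer (5<8, 9<11, 7<9); eliminate r1.
Column r4 is strictly dominated by r2 for the minimizer (5<7, 9<10, 7<8); eliminate r4.
Row 3 is strictly dominated by row 2 (9>7); eliminate 3.
Row 1 is strictly dominated by row 2 (9>5); eliminate 1.
Only (2, r2) remains, with payoff 9.

9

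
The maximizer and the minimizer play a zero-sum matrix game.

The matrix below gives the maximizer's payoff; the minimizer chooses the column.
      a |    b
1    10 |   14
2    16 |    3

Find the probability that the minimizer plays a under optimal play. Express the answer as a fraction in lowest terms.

Row minima are 10 and 3, so the maximizer's maximin is 10; column maxima are 16 and 14, so the minimizer's minimax is 14. These differ, so the equilibrium is in mixed strategies.
Let the minimizer play a with probability q. The maximizer is indifferent when 10q + 14(1−q) = 16q + 3(1−q), giving q = 11/17.

11/17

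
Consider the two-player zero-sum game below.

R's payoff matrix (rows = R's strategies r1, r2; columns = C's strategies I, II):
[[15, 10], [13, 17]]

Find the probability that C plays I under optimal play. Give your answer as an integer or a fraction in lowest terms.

Row minima are 10 and 13, so R's maximin is 13; column maxima are 15 and 17, so C's minimax is 15. These differ, so the equilibrium is in mixed strategies.
Let C play I with probability q. R is indifferent when 15q + 10(1−q) = 13q + 17(1−q), giving q = 7/9.

7/9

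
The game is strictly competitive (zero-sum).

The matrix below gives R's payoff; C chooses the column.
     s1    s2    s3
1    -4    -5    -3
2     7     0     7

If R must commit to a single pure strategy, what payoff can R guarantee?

The worst-case payoff for each row is 1: -5, 2: 0.
The best of these is 0.

0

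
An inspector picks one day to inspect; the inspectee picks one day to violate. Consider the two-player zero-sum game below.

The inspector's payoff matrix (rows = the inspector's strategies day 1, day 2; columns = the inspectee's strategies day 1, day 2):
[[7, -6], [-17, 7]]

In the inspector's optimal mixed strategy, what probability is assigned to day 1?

Row minima are -6 and -17, so the inspector's maximin is -6; column maxima are 7 and 7, so the inspectee's minimax is 7. These differ, so the equilibrium is in mixed strategies.
Let the inspector play day 1 with probability p. The inspectee is indifferent when 7p − 17(1−p) = −6p + 7(1−p), giving p = 24/37.

24/37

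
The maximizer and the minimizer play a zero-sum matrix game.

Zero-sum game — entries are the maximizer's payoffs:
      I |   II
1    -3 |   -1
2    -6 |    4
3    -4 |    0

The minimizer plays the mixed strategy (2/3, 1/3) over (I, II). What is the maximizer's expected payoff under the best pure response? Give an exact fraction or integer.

1: (-3)·(2/3) + (-1)·(1/3) = -7/3.
2: (-6)·(2/3) + (4)·(1/3) = -8/3.
3: (-4)·(2/3) + (0)·(1/3) = -8/3.
The best pure response is 1 with expected payoff -7/3.

-7/3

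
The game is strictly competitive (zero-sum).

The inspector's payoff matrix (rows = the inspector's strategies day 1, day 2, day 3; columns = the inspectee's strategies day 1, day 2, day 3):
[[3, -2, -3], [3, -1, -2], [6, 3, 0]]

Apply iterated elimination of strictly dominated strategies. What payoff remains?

Column day 2 is strictly dominated by day 3 for the inspectee (-3<-2, -2<-1, 0<3); eliminate day 2.
Row day 2 is strictly dominated by row day 3 (6>3, 0>-2); eliminate day 2.
Row day 1 is strictly dominated by row day 3 (6>3, 0>-3); eliminate day 1.
Column day 1 is strictly dominated by day 3 for the inspectee (0<6); eliminate day 1.
Only (day 3, day 3) remains, with payoff 0.

0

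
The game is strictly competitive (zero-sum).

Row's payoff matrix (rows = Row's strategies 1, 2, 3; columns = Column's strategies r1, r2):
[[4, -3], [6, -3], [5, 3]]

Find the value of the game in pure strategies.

Row minima: -3, -3, 3 → Row's maximin is 3.
Column maxima: 6, 3 → Column's minimax is 3.
They coincide at (3, r2), so the value is 3.

3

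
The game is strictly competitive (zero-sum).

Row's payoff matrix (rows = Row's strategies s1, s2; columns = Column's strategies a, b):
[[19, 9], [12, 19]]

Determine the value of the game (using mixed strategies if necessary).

Row minima are 9 and 12, so Row's maximin is 12; column maxima are 19 and 19, so Column's minimax is 19. These differ, so the equilibrium is in mixed strategies.
Let Row play s1 with probability p. Column is indifferent when 19p + 12(1−p) = 9p + 19(1−p), giving p = 7/17.
Let Column play a with probability q. Row is indifferent when 19q + 9(1−q) = 12q + 19(1−q), giving q = 10/17.
The value is 19·(10/17) + (9)·(7/17) = 253/17.

253/17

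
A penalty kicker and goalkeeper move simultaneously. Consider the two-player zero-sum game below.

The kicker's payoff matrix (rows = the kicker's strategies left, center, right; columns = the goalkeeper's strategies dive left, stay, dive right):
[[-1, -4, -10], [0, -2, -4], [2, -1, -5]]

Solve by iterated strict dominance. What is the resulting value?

Row left is strictly dominated by row center (0>-1, -2>-4, -4>-10); eliminate left.
Column stay is strictly dominated by dive right for the goalkeeper (-4<-2, -5<-1); eliminate stay.
Column dive left is strictly dominated by dive right for the goalkeeper (-4<0, -5<2); eliminate dive left.
Row right is strictly dominated by row center (-4>-5); eliminate right.
Only (center, dive right) remains, with payoff -4.

-4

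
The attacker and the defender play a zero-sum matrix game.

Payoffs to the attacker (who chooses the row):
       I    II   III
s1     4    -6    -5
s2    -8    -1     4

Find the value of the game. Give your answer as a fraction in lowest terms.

-52/17

Column III is strictly dominated by II for the defender (it gives the attacker more in every row).
The remaining 2×2 game on (s1, s2) × (I, II) has no saddle point. Let the attacker play s1 with probability p; indifference gives 4p − 8(1−p) = −6p − (1−p), so p = 7/17.
Similarly the defender's optimal q on I is 5/17, and the value is 4·(5/17) + (-6)·(12/17) = -52/17.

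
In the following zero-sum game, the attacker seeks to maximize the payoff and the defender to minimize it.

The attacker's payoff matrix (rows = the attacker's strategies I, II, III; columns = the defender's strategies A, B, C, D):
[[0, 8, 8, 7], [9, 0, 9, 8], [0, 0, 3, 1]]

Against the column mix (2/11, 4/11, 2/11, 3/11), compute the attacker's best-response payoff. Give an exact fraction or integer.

69/11

I: (0)·(2/11) + (8)·(4/11) + (8)·(2/11) + (7)·(3/11) = 69/11.
II: (9)·(2/11) + (0)·(4/11) + (9)·(2/11) + (8)·(3/11) = 60/11.
III: (0)·(2/11) + (0)·(4/11) + (3)·(2/11) + (1)·(3/11) = 9/11.
The best pure response is I with expected payoff 69/11.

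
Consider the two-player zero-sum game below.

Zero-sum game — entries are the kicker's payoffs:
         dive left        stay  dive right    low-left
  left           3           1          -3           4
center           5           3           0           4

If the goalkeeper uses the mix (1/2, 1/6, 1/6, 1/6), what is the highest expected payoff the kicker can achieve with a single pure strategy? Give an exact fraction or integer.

left: (3)·(1/2) + (1)·(1/6) + (-3)·(1/6) + (4)·(1/6) = 11/6.
center: (5)·(1/2) + (3)·(1/6) + (0)·(1/6) + (4)·(1/6) = 11/3.
The best pure response is center with expected payoff 11/3.

11/3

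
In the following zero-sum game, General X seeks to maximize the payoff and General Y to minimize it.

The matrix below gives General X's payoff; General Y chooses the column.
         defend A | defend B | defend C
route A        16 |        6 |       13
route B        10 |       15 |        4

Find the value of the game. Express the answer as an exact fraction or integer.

19/2

Column defend A is strictly dominated by defend C for General Y (it gives General X more in every row).
The remaining 2×2 game on (route A, route B) × (defend B, defend C) has no saddle point. Let General X play route A with probability p; indifference gives 6p + 15(1−p) = 13p + 4(1−p), so p = 11/18.
Similarly General Y's optimal q on defend B is 1/2, and the value is 6·(1/2) + (13)·(1/2) = 19/2.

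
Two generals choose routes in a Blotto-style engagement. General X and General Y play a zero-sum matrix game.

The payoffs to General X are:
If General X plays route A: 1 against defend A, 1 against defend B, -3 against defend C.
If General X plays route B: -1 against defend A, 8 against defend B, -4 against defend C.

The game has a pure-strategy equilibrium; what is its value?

Row minima: -3, -4 → General X's maximin is -3.
Column maxima: 1, 8, -3 → General Y's minimax is -3.
They coincide at (route A, defend C), so the value is -3.

-3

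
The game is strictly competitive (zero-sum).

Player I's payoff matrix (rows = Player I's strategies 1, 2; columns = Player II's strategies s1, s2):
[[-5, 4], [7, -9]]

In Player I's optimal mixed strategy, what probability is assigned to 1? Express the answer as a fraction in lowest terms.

16/25

Row minima are -5 and -9, so Player I's maximin is -5; column maxima are 7 and 4, so Player II's minimax is 4. These differ, so the equilibrium is in mixed strategies.
Let Player I play 1 with probability p. Player II is indifferent when −5p + 7(1−p) = 4p − 9(1−p), giving p = 16/25.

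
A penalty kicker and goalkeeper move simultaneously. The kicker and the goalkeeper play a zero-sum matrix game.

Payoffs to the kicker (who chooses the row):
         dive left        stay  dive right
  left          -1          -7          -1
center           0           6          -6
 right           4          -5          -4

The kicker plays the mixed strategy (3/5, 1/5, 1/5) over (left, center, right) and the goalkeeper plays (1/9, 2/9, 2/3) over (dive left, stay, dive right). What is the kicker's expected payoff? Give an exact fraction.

Against (1/9, 2/9, 2/3), each row's expected payoff is left: -7/3; center: -8/3; right: -10/3.
Taking the (3/5, 1/5, 1/5)-weighted average: (3/5)·(-7/3) + (1/5)·(-8/3) + (1/5)·(-10/3) = -13/5.

-13/5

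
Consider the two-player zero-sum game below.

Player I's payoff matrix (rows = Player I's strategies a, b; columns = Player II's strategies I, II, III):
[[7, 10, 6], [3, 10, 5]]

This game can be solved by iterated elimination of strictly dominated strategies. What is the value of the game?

6

Column II is strictly dominated by I for Player II (7<10, 3<10); eliminate II.
Row b is strictly dominated by row a (7>3, 6>5); eliminate b.
Column I is strictly dominated by III for Player II (6<7); eliminate I.
Only (a, III) remains, with payoff 6.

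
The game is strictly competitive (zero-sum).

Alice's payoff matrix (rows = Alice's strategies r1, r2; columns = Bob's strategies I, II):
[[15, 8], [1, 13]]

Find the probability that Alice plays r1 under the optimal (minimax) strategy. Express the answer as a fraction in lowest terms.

12/19

Row minima are 8 and 1, so Alice's maximin is 8; column maxima are 15 and 13, so Bob's minimax is 13. These differ, so the equilibrium is in mixed strategies.
Let Alice play r1 with probability p. Bob is indifferent when 15p + (1−p) = 8p + 13(1−p), giving p = 12/19.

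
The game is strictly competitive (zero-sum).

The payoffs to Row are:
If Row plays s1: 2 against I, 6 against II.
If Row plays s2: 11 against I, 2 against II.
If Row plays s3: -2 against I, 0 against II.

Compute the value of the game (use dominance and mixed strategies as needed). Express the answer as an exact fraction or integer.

62/13

Row s3 is strictly dominated by row s1, so Row never plays it.
The remaining 2×2 game on (s1, s2) × (I, II) has no saddle point. Let Row play s1 with probability p; indifference gives 2p + 11(1−p) = 6p + 2(1−p), so p = 9/13.
Similarly Column's optimal q on I is 4/13, and the value is 2·(4/13) + (6)·(9/13) = 62/13.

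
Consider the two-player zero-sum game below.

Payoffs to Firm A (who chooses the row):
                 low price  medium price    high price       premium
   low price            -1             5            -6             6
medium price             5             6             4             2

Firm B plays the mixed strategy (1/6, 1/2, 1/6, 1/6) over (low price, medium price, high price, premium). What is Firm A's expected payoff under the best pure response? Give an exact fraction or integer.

29/6

low price: (-1)·(1/6) + (5)·(1/2) + (-6)·(1/6) + (6)·(1/6) = 7/3.
medium price: (5)·(1/6) + (6)·(1/2) + (4)·(1/6) + (2)·(1/6) = 29/6.
The best pure response is medium price with expected payoff 29/6.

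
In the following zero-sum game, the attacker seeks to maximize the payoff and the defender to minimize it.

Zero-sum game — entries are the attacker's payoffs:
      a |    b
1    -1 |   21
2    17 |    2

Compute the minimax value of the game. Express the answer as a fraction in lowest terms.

Row minima are -1 and 2, so the attacker's maximin is 2; column maxima are 17 and 21, so the defender's minimax is 17. These differ, so the equilibrium is in mixed strategies.
Let the attacker play 1 with probability p. The defender is indifferent when −p + 17(1−p) = 21p + 2(1−p), giving p = 15/37.
Let the defender play a with probability q. The attacker is indifferent when −q + 21(1−q) = 17q + 2(1−q), giving q = 19/37.
The value is -1·(19/37) + (21)·(18/37) = 359/37.

359/37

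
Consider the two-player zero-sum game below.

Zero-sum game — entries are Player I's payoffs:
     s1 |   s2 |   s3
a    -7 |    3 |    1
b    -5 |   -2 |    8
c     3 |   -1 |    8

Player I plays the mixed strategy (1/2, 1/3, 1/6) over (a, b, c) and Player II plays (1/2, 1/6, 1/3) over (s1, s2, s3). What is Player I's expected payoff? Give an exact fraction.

Against (1/2, 1/6, 1/3), each row's expected payoff is a: -8/3; b: -1/6; c: 4.
Taking the (1/2, 1/3, 1/6)-weighted average: (1/2)·(-8/3) + (1/3)·(-1/6) + (1/6)·(4) = -13/18.

-13/18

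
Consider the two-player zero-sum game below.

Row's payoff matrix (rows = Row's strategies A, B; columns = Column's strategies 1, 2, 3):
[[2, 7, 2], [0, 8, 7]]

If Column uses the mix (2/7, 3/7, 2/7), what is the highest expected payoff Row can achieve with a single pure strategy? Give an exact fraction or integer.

A: (2)·(2/7) + (7)·(3/7) + (2)·(2/7) = 29/7.
B: (0)·(2/7) + (8)·(3/7) + (7)·(2/7) = 38/7.
The best pure response is B with expected payoff 38/7.

38/7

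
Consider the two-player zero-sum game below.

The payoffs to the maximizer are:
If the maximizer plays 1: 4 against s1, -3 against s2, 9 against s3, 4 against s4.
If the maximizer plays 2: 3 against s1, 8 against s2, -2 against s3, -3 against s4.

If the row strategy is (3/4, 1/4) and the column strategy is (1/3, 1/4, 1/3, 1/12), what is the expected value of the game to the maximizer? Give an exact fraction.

Against (1/3, 1/4, 1/3, 1/12), each row's expected payoff is 1: 47/12; 2: 25/12.
Taking the (3/4, 1/4)-weighted average: (3/4)·(47/12) + (1/4)·(25/12) = 83/24.

83/24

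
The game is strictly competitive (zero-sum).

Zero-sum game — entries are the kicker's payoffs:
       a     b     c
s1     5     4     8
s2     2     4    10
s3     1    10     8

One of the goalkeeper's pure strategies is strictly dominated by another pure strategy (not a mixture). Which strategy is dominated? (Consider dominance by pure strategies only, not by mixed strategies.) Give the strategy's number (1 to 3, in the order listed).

3

The goalkeeper prefers columns that give the kicker less. Compare c with a: 5 < 8, 2 < 10, 1 < 8.
So a strictly dominates c for the goalkeeper; c is strictly dominated.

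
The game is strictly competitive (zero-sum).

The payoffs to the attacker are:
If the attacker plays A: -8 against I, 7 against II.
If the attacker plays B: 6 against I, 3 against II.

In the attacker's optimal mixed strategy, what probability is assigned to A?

1/6

Row minima are -8 and 3, so the attacker's maximin is 3; column maxima are 6 and 7, so the defender's minimax is 6. These differ, so the equilibrium is in mixed strategies.
Let the attacker play A with probability p. The defender is indifferent when −8p + 6(1−p) = 7p + 3(1−p), giving p = 1/6.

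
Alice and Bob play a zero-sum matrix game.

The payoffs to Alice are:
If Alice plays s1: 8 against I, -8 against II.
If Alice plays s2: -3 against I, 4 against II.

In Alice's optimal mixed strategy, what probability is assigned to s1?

7/23

Row minima are -8 and -3, so Alice's maximin is -3; column maxima are 8 and 4, so Bob's minimax is 4. These differ, so the equilibrium is in mixed strategies.
Let Alice play s1 with probability p. Bob is indifferent when 8p − 3(1−p) = −8p + 4(1−p), giving p = 7/23.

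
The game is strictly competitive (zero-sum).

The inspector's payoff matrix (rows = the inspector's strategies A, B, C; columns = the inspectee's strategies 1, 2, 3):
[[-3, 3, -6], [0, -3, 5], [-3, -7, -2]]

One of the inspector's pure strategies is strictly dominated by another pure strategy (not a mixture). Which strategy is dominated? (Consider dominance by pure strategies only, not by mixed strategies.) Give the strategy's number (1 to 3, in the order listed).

Compare C with B: 0 > -3, -3 > -7, 5 > -2.
So B strictly dominates C for the inspector; C is strictly dominated.

3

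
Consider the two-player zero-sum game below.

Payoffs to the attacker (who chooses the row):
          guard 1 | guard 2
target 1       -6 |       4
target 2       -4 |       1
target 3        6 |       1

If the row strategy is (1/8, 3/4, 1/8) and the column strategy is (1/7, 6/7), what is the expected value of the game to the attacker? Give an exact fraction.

3/4

Against (1/7, 6/7), each row's expected payoff is target 1: 18/7; target 2: 2/7; target 3: 12/7.
Taking the (1/8, 3/4, 1/8)-weighted average: (1/8)·(18/7) + (3/4)·(2/7) + (1/8)·(12/7) = 3/4.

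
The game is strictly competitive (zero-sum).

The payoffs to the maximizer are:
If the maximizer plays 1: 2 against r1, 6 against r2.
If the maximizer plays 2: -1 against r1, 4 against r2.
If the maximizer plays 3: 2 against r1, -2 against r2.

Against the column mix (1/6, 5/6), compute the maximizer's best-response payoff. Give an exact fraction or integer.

1: (2)·(1/6) + (6)·(5/6) = 16/3.
2: (-1)·(1/6) + (4)·(5/6) = 19/6.
3: (2)·(1/6) + (-2)·(5/6) = -4/3.
The best pure response is 1 with expected payoff 16/3.

16/3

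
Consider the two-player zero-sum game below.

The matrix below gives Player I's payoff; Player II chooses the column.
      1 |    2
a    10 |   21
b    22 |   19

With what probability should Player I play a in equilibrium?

Row minima are 10 and 19, so Player I's maximin is 19; column maxima are 22 and 21, so Player II's minimax is 21. These differ, so the equilibrium is in mixed strategies.
Let Player I play a with probability p. Player II is indifferent when 10p + 22(1−p) = 21p + 19(1−p), giving p = 3/14.

3/14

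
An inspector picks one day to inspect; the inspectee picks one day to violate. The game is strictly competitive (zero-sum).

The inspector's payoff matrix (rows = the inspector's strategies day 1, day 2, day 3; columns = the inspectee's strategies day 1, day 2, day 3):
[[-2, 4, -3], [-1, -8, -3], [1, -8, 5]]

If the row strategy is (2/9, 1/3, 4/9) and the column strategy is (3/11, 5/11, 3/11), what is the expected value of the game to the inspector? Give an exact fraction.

Against (3/11, 5/11, 3/11), each row's expected payoff is day 1: 5/11; day 2: -52/11; day 3: -2.
Taking the (2/9, 1/3, 4/9)-weighted average: (2/9)·(5/11) + (1/3)·(-52/11) + (4/9)·(-2) = -26/11.

-26/11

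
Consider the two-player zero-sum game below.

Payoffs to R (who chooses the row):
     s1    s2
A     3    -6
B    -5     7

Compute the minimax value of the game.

-3/7

Row minima are -6 and -5, so R's maximin is -5; column maxima are 3 and 7, so C's minimax is 3. These differ, so the equilibrium is in mixed strategies.
Let R play A with probability p. C is indifferent when 3p − 5(1−p) = −6p + 7(1−p), giving p = 4/7.
Let C play s1 with probability q. R is indifferent when 3q − 6(1−q) = −5q + 7(1−q), giving q = 13/21.
The value is 3·(13/21) + (-6)·(8/21) = -3/7.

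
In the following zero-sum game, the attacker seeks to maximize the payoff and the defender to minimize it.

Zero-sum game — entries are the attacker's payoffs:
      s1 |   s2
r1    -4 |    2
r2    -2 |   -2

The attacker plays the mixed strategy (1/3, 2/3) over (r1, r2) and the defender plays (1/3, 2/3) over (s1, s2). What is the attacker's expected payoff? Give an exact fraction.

Against (1/3, 2/3), each row's expected payoff is r1: 0; r2: -2.
Taking the (1/3, 2/3)-weighted average: (1/3)·(0) + (2/3)·(-2) = -4/3.

-4/3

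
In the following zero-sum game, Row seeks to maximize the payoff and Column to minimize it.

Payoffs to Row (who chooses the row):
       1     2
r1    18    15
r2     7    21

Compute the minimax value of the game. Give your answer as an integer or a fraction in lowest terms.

273/17

Row minima are 15 and 7, so Row's maximin is 15; column maxima are 18 and 21, so Column's minimax is 18. These differ, so the equilibrium is in mixed strategies.
Let Row play r1 with probability p. Column is indifferent when 18p + 7(1−p) = 15p + 21(1−p), giving p = 14/17.
Let Column play 1 with probability q. Row is indifferent when 18q + 15(1−q) = 7q + 21(1−q), giving q = 6/17.
The value is 18·(6/17) + (15)·(11/17) = 273/17.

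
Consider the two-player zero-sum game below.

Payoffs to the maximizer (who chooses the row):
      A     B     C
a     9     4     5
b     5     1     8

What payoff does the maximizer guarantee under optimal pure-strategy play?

Row minima: 4, 1 → the maximizer's maximin is 4.
Column maxima: 9, 4, 8 → the minimizer's minimax is 4.
They coincide at (a, B), so the value is 4.

4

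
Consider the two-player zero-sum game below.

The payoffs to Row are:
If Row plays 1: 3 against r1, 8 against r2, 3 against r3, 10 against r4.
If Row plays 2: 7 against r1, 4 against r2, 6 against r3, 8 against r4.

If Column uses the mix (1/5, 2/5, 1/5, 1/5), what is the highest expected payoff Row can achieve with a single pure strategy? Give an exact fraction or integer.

1: (3)·(1/5) + (8)·(2/5) + (3)·(1/5) + (10)·(1/5) = 32/5.
2: (7)·(1/5) + (4)·(2/5) + (6)·(1/5) + (8)·(1/5) = 29/5.
The best pure response is 1 with expected payoff 32/5.

32/5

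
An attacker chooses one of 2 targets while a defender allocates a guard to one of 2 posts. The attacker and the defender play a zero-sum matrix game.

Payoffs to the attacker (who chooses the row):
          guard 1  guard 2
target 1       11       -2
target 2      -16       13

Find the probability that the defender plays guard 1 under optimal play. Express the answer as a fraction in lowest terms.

5/14

Row minima are -2 and -16, so the attacker's maximin is -2; column maxima are 11 and 13, so the defender's minimax is 11. These differ, so the equilibrium is in mixed strategies.
Let the defender play guard 1 with probability q. The attacker is indifferent when 11q − 2(1−q) = −16q + 13(1−q), giving q = 5/14.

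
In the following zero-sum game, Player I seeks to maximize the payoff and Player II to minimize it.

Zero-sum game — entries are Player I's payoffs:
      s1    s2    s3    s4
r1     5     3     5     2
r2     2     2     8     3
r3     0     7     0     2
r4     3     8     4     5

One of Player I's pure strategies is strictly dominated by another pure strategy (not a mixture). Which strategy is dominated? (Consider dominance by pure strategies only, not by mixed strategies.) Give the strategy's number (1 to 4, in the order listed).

Compare r3 with r4: 3 > 0, 8 > 7, 4 > 0, 5 > 2.
So r4 strictly dominates r3 for Player I; r3 is strictly dominated.

3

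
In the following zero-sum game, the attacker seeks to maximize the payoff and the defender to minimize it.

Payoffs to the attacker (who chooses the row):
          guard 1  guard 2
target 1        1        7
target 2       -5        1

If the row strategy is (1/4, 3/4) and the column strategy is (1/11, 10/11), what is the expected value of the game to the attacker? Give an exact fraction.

Against (1/11, 10/11), each row's expected payoff is target 1: 71/11; target 2: 5/11.
Taking the (1/4, 3/4)-weighted average: (1/4)·(71/11) + (3/4)·(5/11) = 43/22.

43/22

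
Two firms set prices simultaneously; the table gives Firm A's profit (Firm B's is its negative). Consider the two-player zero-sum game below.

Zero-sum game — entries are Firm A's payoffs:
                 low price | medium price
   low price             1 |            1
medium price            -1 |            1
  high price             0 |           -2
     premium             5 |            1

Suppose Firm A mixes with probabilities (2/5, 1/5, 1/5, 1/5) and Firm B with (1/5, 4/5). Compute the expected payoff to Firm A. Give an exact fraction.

Against (1/5, 4/5), each row's expected payoff is low price: 1; medium price: 3/5; high price: -8/5; premium: 9/5.
Taking the (2/5, 1/5, 1/5, 1/5)-weighted average: (2/5)·(1) + (1/5)·(3/5) + (1/5)·(-8/5) + (1/5)·(9/5) = 14/25.

14/25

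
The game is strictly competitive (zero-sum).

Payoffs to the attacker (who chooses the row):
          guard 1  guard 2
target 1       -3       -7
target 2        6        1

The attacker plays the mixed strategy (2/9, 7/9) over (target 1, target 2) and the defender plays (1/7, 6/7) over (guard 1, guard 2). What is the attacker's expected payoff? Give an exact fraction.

-2/21

Against (1/7, 6/7), each row's expected payoff is target 1: -45/7; target 2: 12/7.
Taking the (2/9, 7/9)-weighted average: (2/9)·(-45/7) + (7/9)·(12/7) = -2/21.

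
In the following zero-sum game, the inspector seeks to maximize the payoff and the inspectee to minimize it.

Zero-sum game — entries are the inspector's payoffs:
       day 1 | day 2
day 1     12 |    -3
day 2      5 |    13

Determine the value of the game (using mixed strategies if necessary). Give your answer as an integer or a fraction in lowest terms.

171/23

Row minima are -3 and 5, so the inspector's maximin is 5; column maxima are 12 and 13, so the inspectee's minimax is 12. These differ, so the equilibrium is in mixed strategies.
Let the inspector play day 1 with probability p. The inspectee is indifferent when 12p + 5(1−p) = −3p + 13(1−p), giving p = 8/23.
Let the inspectee play day 1 with probability q. The inspector is indifferent when 12q − 3(1−q) = 5q + 13(1−q), giving q = 16/23.
The value is 12·(16/23) + (-3)·(7/23) = 171/23.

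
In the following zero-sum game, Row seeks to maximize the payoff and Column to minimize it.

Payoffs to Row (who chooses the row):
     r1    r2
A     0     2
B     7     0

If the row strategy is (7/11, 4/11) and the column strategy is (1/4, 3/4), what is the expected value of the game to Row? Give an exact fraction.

35/22

Against (1/4, 3/4), each row's expected payoff is A: 3/2; B: 7/4.
Taking the (7/11, 4/11)-weighted average: (7/11)·(3/2) + (4/11)·(7/4) = 35/22.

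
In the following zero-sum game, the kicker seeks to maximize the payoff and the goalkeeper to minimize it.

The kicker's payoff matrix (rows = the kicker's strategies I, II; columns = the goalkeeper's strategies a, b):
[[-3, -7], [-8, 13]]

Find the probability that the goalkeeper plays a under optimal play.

Row minima are -7 and -8, so the kicker's maximin is -7; column maxima are -3 and 13, so the goalkeeper's minimax is -3. These differ, so the equilibrium is in mixed strategies.
Let the goalkeeper play a with probability q. The kicker is indifferent when −3q − 7(1−q) = −8q + 13(1−q), giving q = 4/5.

4/5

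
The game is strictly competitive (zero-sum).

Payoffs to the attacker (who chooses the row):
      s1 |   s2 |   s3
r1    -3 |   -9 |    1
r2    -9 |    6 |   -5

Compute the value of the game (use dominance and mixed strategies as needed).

Column s3 is strictly dominated by s1 for the defender (it gives the attacker more in every row).
The remaining 2×2 game on (r1, r2) × (s1, s2) has no saddle point. Let the attacker play r1 with probability p; indifference gives −3p − 9(1−p) = −9p + 6(1−p), so p = 5/7.
Similarly the defender's optimal q on s1 is 5/7, and the value is -3·(5/7) + (-9)·(2/7) = -33/7.

-33/7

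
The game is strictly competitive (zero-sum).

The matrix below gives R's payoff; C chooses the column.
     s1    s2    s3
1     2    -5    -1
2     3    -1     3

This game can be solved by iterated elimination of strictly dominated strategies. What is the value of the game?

Column s1 is strictly dominated by s2 for C (-5<2, -1<3); eliminate s1.
Row 1 is strictly dominated by row 2 (-1>-5, 3>-1); eliminate 1.
Column s3 is strictly dominated by s2 for C (-1<3); eliminate s3.
Only (2, s2) remains, with payoff -1.

-1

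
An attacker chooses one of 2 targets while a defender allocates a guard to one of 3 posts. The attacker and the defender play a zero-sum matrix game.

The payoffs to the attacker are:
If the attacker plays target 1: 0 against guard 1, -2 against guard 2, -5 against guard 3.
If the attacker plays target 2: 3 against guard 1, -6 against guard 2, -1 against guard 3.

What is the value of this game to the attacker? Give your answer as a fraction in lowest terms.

-7/2

Column guard 1 is strictly dominated by guard 3 for the defender (it gives the attacker more in every row).
The remaining 2×2 game on (target 1, target 2) × (guard 2, guard 3) has no saddle point. Let the attacker play target 1 with probability p; indifference gives −2p − 6(1−p) = −5p − (1−p), so p = 5/8.
Similarly the defender's optimal q on guard 2 is 1/2, and the value is -2·(1/2) + (-5)·(1/2) = -7/2.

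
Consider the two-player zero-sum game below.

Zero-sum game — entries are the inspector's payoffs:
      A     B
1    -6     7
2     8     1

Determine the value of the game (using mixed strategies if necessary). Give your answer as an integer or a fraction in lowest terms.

31/10

Row minima are -6 and 1, so the inspector's maximin is 1; column maxima are 8 and 7, so the inspectee's minimax is 7. These differ, so the equilibrium is in mixed strategies.
Let the inspector play 1 with probability p. The inspectee is indifferent when −6p + 8(1−p) = 7p + (1−p), giving p = 7/20.
Let the inspectee play A with probability q. The inspector is indifferent when −6q + 7(1−q) = 8q + (1−q), giving q = 3/10.
The value is -6·(3/10) + (7)·(7/10) = 31/10.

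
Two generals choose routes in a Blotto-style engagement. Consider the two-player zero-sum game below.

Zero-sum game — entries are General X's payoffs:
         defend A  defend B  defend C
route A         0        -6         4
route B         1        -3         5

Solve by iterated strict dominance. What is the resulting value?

Row route A is strictly dominated by row route B (1>0, -3>-6, 5>4); eliminate route A.
Column defend C is strictly dominated by defend A for General Y (1<5); eliminate defend C.
Column defend A is strictly dominated by defend B for General Y (-3<1); eliminate defend A.
Only (route B, defend B) remains, with payoff -3.

-3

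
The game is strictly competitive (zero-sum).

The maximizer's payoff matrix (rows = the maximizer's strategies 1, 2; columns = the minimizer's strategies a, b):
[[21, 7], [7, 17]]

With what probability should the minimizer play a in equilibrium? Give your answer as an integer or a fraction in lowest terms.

Row minima are 7 and 7, so the maximizer's maximin is 7; column maxima are 21 and 17, so the minimizer's minimax is 17. These differ, so the equilibrium is in mixed strategies.
Let the minimizer play a with probability q. The maximizer is indifferent when 21q + 7(1−q) = 7q + 17(1−q), giving q = 5/12.

5/12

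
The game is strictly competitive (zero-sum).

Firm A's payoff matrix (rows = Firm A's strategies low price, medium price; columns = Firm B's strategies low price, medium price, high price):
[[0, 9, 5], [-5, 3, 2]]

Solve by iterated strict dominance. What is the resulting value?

Row medium price is strictly dominated by row low price (0>-5, 9>3, 5>2); eliminate medium price.
Column high price is strictly dominated by low price for Firm B (0<5); eliminate high price.
Column medium price is strictly dominated by low price for Firm B (0<9); eliminate medium price.
Only (low price, low price) remains, with payoff 0.

0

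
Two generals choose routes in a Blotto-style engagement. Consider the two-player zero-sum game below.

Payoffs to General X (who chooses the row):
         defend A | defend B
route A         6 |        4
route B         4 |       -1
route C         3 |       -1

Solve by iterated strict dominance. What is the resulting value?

4

Column defend A is strictly dominated by defend B for General Y (4<6, -1<4, -1<3); eliminate defend A.
Row route B is strictly dominated by row route A (4>-1); eliminate route B.
Row route C is strictly dominated by row route A (4>-1); eliminate route C.
Only (route A, defend B) remains, with payoff 4.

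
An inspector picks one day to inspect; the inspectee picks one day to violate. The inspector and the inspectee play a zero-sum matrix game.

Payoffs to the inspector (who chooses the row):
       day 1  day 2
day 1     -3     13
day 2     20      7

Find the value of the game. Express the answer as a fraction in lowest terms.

Row minima are -3 and 7, so the inspector's maximin is 7; column maxima are 20 and 13, so the inspectee's minimax is 13. These differ, so the equilibrium is in mixed strategies.
Let the inspector play day 1 with probability p. The inspectee is indifferent when −3p + 20(1−p) = 13p + 7(1−p), giving p = 13/29.
Let the inspectee play day 1 with probability q. The inspector is indifferent when −3q + 13(1−q) = 20q + 7(1−q), giving q = 6/29.
The value is -3·(6/29) + (13)·(23/29) = 281/29.

281/29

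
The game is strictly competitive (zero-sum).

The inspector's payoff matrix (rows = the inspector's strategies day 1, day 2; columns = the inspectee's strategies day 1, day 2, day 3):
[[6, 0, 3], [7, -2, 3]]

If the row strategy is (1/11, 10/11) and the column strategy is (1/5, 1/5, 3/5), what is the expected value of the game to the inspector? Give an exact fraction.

Against (1/5, 1/5, 3/5), each row's expected payoff is day 1: 3; day 2: 14/5.
Taking the (1/11, 10/11)-weighted average: (1/11)·(3) + (10/11)·(14/5) = 31/11.

31/11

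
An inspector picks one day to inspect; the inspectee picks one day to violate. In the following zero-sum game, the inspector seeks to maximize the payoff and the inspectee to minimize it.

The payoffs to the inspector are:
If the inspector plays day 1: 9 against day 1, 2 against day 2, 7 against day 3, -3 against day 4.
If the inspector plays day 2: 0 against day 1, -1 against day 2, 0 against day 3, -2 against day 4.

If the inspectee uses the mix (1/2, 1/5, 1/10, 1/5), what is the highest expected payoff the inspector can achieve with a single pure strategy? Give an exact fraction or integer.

day 1: (9)·(1/2) + (2)·(1/5) + (7)·(1/10) + (-3)·(1/5) = 5.
day 2: (0)·(1/2) + (-1)·(1/5) + (0)·(1/10) + (-2)·(1/5) = -3/5.
The best pure response is day 1 with expected payoff 5.

5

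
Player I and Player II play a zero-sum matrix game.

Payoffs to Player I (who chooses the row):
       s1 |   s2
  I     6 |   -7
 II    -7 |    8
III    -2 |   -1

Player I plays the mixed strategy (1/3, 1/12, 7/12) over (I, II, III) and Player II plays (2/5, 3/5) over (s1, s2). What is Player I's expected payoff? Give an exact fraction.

Against (2/5, 3/5), each row's expected payoff is I: -9/5; II: 2; III: -7/5.
Taking the (1/3, 1/12, 7/12)-weighted average: (1/3)·(-9/5) + (1/12)·(2) + (7/12)·(-7/5) = -5/4.

-5/4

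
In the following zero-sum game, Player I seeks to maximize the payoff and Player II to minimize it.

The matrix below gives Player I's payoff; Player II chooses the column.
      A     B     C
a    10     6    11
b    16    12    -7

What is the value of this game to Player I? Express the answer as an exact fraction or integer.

Column A is strictly dominated by B for Player II (it gives Player I more in every row).
The remaining 2×2 game on (a, b) × (B, C) has no saddle point. Let Player I play a with probability p; indifference gives 6p + 12(1−p) = 11p − 7(1−p), so p = 19/24.
Similarly Player II's optimal q on B is 3/4, and the value is 6·(3/4) + (11)·(1/4) = 29/4.

29/4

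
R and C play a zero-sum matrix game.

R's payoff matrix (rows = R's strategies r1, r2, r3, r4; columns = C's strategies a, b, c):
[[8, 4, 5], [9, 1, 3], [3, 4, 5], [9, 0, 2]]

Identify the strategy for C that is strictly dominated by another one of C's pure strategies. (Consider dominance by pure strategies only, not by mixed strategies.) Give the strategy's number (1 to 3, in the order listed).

3

C prefers columns that give R less. Compare c with b: 4 < 5, 1 < 3, 4 < 5, 0 < 2.
So b strictly dominates c for C; c is strictly dominated.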